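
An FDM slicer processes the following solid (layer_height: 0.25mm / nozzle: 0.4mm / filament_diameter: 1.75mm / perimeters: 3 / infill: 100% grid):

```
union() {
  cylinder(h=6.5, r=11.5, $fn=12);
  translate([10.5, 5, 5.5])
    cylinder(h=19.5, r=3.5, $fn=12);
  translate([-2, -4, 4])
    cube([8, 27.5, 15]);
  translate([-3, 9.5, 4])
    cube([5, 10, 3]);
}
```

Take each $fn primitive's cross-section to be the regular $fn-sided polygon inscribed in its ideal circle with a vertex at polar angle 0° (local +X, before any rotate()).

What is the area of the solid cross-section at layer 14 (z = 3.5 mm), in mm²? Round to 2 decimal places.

396.75 mm²

At z = 3.5 mm: the r=11.5 cylinder gives a regular 12-gon of circumradius 11.5 (constant along its height) (area = (12/2)·11.500²·sin(360°/12) = 396.75 mm²); the cylinder at (10.5, 5) does not reach this height (z outside [5.5, 25]); the cube at (-2, -4) is absent (z outside [4, 19]); the cube at (-3, 9.5) is not intersected at this z (z outside [4, 7]); Merging all regions: only the r=11.5 cylinder is present, so the union is just that shape — area = 396.75 mm². Overall, the cross-section is a single solid region. Net area = 396.75 mm².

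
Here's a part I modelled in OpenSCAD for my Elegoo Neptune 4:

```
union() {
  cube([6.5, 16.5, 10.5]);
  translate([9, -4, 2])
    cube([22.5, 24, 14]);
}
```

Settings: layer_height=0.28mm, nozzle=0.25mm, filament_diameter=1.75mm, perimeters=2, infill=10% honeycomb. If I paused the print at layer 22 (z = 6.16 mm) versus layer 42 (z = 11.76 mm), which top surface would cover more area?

Layer 22 (z = 6.16): the 6.5×16.5 cube contributes its full rectangle (area 107.25 mm²); the cube at (9, -4) is present — its section is the full 22.5×24 rectangle (area 540.00 mm²); Merging all regions: the 2 present regions are separate (no shared area or edge), so areas and boundary lengths simply add and each stays a separate island — area = 647.25 mm². So its area = 647.25 mm². Layer 42 (z = 11.76): the cube is absent (z outside [0, 10.5]); the 22.5×24 cube at (9, -4) contributes its full rectangle (area 540.00 mm²); Combining (union): only the 22.5×24 cube at (9, -4) is present, so the union is just that shape — area = 540.00 mm². So its area = 540.00 mm². Layer 22 is larger (647.25 vs 540.00 mm²).

layer 22 (z = 6.16 mm)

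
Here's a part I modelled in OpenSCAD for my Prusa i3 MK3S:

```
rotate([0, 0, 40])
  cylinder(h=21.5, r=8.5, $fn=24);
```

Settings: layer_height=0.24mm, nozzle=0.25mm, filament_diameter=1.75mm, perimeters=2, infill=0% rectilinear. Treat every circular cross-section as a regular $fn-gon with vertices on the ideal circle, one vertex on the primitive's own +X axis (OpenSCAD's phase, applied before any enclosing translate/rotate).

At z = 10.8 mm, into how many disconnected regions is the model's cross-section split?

1

At z = 10.8 mm: the r=8.5 cylinder contributes a regular 24-gon of circumradius 8.5; (whole slice rotated 40° about Z — lengths, areas and connectivity unchanged). The result has 1 disconnected region.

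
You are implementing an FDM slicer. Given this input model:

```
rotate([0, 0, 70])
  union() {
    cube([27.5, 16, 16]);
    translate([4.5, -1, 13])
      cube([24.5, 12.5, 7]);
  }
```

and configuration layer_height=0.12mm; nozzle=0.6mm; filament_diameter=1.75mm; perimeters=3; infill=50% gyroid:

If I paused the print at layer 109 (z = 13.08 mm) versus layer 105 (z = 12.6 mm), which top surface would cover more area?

Layer 109 (z = 13.08): the cube (footprint 27.5×16) is included at this height (area 440.00 mm²); the 24.5×12.5 cube at (4.5, -1) contributes its full rectangle (area 306.25 mm²); Merging all regions: the regions partially overlap — summed areas 746.25 mm² minus the doubly-counted overlap 264.50 mm² gives 481.75 mm² — area = 481.75 mm²; (rotated 70° about Z; rotation is an isometry so areas/perimeters/island counts are preserved). So its area = 481.75 mm². Layer 105 (z = 12.6): the cube (footprint 27.5×16) is included at this height (area 440.00 mm²); the cube at (4.5, -1) is not intersected at this z (z outside [13, 20]); Taking the union: only the 27.5×16 cube is present, so the union is just that shape — area = 440.00 mm²; (rotated 70° about Z; rotation is an isometry so areas/perimeters/island counts are preserved). So its area = 440.00 mm². Layer 109 is larger (481.75 vs 440.00 mm²).

layer 109 (z = 13.08 mm)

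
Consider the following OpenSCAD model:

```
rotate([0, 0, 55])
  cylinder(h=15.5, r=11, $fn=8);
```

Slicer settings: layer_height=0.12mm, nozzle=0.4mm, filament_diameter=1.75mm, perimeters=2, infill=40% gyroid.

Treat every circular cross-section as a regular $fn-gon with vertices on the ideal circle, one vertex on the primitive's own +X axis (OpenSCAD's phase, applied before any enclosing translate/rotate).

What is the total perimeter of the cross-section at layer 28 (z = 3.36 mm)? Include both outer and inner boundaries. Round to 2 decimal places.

67.35 mm

At z = 3.36 mm: the r=11 cylinder gives a regular 8-gon of circumradius 11 (constant along its height) (perimeter = 2·8·11.000·sin(180°/8) = 67.35 mm); (rotated 55° about Z; rotation is an isometry so areas/perimeters/island counts are preserved). Overall, the cross-section is a single solid region. Total boundary length (outer) = 67.35 mm.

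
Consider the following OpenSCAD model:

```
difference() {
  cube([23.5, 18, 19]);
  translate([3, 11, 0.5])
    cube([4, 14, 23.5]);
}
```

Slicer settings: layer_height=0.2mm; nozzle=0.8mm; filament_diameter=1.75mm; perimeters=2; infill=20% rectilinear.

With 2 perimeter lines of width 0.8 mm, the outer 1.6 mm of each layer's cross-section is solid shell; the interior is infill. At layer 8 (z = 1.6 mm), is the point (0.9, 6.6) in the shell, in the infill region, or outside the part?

At z = 1.6 mm: the 23.5×18 cube contributes its full rectangle; the cube at (3, 11) (footprint 4×14) is included at this height; After the difference (first − rest): starting from the 23.5×18 cube, the 4×14 cube at (3, 11) partially overlaps it — only the 28.00 mm² overlap (of its 56.00 mm²) is removed, clipping the outline — 1 connected region. Overall, the cross-section is a single solid region. The nearest boundary edge runs (0.00, 0.00)→(0.00, 18.00); distance from the point to it = 0.90 mm. The point is inside the cross-section, 0.90 mm from the nearest boundary — within the 1.6 mm shell band (2 × 0.8).

shell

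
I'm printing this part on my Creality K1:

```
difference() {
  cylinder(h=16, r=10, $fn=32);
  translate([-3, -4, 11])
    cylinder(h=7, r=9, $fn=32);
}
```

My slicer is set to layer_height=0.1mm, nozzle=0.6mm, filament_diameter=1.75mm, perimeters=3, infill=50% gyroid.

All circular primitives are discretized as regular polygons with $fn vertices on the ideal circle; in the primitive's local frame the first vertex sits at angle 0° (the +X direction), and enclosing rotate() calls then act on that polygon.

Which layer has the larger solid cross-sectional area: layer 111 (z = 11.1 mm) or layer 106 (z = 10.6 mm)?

layer 106 (z = 10.6 mm)

Layer 111 (z = 11.1): the r=10 cylinder gives a regular 32-gon of circumradius 10 (constant along its height) (area = (32/2)·10.000²·sin(360°/32) = 312.14 mm²); the r=9 cylinder at (-3, -4) contributes a regular 32-gon of circumradius 9 (area = (32/2)·9.000²·sin(360°/32) = 252.84 mm²); After the difference (first − rest): starting from the r=10 cylinder (312.14 mm²), the r=9 cylinder at (-3, -4) partially overlaps it — only the 186.95 mm² overlap (of its 252.84 mm²) is removed, clipping the outline — area = 125.19 mm². So its area = 125.19 mm². Layer 106 (z = 10.6): the r=10 cylinder contributes a regular 32-gon of circumradius 10 (area = (32/2)·10.000²·sin(360°/32) = 312.14 mm²); the cylinder at (-3, -4) is absent (z outside [11, 18]); Taking the first minus the rest: none of the subtracted shapes is present at this height, so the r=10 cylinder is unchanged — area = 312.14 mm². So its area = 312.14 mm². Layer 106 is larger (312.14 vs 125.19 mm²).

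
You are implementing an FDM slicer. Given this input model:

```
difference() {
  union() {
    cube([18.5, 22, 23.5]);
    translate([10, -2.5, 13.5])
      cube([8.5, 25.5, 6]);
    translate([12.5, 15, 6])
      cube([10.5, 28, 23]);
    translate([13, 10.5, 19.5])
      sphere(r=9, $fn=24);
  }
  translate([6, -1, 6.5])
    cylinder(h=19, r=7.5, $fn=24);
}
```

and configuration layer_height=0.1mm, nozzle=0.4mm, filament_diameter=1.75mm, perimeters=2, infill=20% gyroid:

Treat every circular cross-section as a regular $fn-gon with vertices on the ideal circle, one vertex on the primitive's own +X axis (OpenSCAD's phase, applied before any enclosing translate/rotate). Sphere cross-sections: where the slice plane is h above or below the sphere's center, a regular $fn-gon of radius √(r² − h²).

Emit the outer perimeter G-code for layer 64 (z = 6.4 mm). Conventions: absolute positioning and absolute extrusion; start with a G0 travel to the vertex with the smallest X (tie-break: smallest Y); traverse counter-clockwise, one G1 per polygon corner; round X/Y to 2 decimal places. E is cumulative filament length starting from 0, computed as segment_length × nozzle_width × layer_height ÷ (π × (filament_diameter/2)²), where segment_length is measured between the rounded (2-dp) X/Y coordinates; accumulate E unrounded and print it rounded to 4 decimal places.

At z = 6.4 mm: the 18.5×22 cube contributes its full rectangle; the cube at (10, -2.5) is absent (z outside [13.5, 19.5]); the cube at (12.5, 15) is present — its section is the full 10.5×28 rectangle; the sphere at (13, 10.5) is not intersected at this z (|z−center|=13.100 > r=9); Merging all regions: the regions partially overlap (shared area 42.00 mm²), so overlapping operands fuse into one piece — 1 connected region; the cylinder at (6, -1) is not intersected at this z (z outside [6.5, 25.5]); Subtracting the remaining from the first: none of the subtracted shapes is present at this height, so the result so far is unchanged — 1 connected region. The outline is a single polygon with 8 vertices. Extrusion per mm of travel: 0.4 × 0.1 / (π × 0.875²) = 0.016630. Accumulating E over each segment gives final E = 2.1952.

G0 X0.00 Y0.00 Z6.40
G1 X18.50 Y0.00 E0.3077
G1 X18.50 Y15.00 E0.5571
G1 X23.00 Y15.00 E0.6319
G1 X23.00 Y43.00 E1.0976
G1 X12.50 Y43.00 E1.2722
G1 X12.50 Y22.00 E1.6214
G1 X0.00 Y22.00 E1.8293
G1 X0.00 Y0.00 E2.1952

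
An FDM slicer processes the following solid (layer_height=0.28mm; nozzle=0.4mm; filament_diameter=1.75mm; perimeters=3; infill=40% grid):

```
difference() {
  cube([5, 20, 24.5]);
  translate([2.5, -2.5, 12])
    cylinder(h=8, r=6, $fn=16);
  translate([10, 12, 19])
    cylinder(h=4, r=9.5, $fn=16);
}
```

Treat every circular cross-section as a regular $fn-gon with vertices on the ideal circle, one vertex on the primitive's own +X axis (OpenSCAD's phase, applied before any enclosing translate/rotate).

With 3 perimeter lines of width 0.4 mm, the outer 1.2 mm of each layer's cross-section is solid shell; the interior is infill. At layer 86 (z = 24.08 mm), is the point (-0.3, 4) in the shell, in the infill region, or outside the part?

At z = 24.08 mm: the cube is present — its section is the full 5×20 rectangle; the cylinder at (2.5, -2.5) is absent (z outside [12, 20]); the cylinder at (10, 12) does not reach this height (z outside [19, 23]); After the difference (first − rest): none of the subtracted shapes is present at this height, so the 5×20 cube is unchanged — 1 connected region. Overall, the cross-section is a single solid region. The nearest boundary edge runs (0.00, 20.00)→(0.00, 0.00); distance from the point to it = 0.30 mm. The point is not inside any of the regions above, so it lies outside the cross-section (0.30 mm from the nearest boundary).

outside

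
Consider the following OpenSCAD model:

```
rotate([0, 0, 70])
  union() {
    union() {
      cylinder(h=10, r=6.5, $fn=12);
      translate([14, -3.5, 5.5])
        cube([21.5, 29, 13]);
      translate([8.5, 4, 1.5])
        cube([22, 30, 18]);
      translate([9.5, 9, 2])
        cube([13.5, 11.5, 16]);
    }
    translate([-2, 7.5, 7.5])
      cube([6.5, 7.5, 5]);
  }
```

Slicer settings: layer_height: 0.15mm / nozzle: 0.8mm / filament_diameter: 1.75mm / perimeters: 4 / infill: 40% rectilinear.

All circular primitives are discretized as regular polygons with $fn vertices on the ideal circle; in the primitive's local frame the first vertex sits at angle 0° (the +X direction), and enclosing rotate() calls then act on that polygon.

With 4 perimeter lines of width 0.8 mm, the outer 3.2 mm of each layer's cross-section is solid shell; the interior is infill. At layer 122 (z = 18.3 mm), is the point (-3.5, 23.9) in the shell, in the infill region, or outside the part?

At z = 18.3 mm: the cylinder is not intersected at this z (z outside [0, 10]); the cube at (14, -3.5) (footprint 21.5×29) is included at this height; the cube at (8.5, 4) (footprint 22×30) is included at this height; the cube at (9.5, 9) is absent (z outside [2, 18]); Combining (union): the regions partially overlap (shared area 354.75 mm²), so overlapping operands fuse into one piece — 1 connected region; the cube at (-2, 7.5) does not reach this height (z outside [7.5, 12.5]); Taking the union: only that combined region is present, so the union is just that shape — 1 connected region; (rotated 70° about Z; rotation is an isometry so areas/perimeters/island counts are preserved). Overall, the cross-section is a single solid region. Undo the 70° rotation: the query point maps to (21.262, 11.463) in the un-rotated model frame. The nearest boundary edge runs (14.00, -3.50)→(14.00, 4.00); distance from the point to it = 10.41 mm. The point is inside the cross-section and 10.41 mm from the nearest boundary — more than the 3.2 mm shell width (4 × 0.8), so it's in the infill interior.

infill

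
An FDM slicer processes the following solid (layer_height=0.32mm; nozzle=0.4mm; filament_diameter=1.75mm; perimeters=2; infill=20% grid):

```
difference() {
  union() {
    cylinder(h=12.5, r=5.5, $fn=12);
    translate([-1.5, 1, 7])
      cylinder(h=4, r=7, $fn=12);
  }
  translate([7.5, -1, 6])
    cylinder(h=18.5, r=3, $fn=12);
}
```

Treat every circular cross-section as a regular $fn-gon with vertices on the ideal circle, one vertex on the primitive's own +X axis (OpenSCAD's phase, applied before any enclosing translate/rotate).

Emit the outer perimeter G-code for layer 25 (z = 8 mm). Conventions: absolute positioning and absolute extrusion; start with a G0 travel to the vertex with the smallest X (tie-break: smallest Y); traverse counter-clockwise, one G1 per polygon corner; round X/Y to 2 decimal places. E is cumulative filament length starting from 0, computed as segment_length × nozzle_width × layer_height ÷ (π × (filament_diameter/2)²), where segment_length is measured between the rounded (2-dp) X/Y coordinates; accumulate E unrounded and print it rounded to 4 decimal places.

G0 X-8.50 Y1.00 Z8.00
G1 X-7.56 Y-2.50 E0.1929
G1 X-5.00 Y-5.06 E0.3855
G1 X-1.50 Y-6.00 E0.5784
G1 X2.00 Y-5.06 E0.7712
G1 X2.13 Y-4.93 E0.7810
G1 X2.75 Y-4.76 E0.8152
G1 X4.76 Y-2.75 E0.9665
G1 X4.87 Y-2.37 E0.9876
G1 X4.50 Y-1.00 E1.0631
G1 X4.90 Y0.50 E1.1457
G1 X5.48 Y1.08 E1.1893
G1 X4.56 Y4.50 E1.3778
G1 X2.00 Y7.06 E1.5705
G1 X-1.50 Y8.00 E1.7633
G1 X-5.00 Y7.06 E1.9562
G1 X-7.56 Y4.50 E2.1488
G1 X-8.50 Y1.00 E2.3417

At z = 8 mm: the r=5.5 cylinder contributes a regular 12-gon of circumradius 5.5; the r=7 cylinder at (-1.5, 1) contributes a regular 12-gon of circumradius 7; Merging all regions: the regions partially overlap (shared area 88.98 mm²), so overlapping operands fuse into one piece — 1 connected region; the r=3 cylinder at (7.5, -1) gives a regular 12-gon of circumradius 3 (constant along its height); Subtracting the remaining from the first: starting from the result so far, the r=3 cylinder at (7.5, -1) partially overlaps it — only the 1.68 mm² overlap (of its 27.00 mm²) is removed, clipping the outline — 1 connected region. The outline is a single polygon with 17 vertices. Extrusion per mm of travel: 0.4 × 0.32 / (π × 0.875²) = 0.053216. Accumulating E over each segment gives final E = 2.3417.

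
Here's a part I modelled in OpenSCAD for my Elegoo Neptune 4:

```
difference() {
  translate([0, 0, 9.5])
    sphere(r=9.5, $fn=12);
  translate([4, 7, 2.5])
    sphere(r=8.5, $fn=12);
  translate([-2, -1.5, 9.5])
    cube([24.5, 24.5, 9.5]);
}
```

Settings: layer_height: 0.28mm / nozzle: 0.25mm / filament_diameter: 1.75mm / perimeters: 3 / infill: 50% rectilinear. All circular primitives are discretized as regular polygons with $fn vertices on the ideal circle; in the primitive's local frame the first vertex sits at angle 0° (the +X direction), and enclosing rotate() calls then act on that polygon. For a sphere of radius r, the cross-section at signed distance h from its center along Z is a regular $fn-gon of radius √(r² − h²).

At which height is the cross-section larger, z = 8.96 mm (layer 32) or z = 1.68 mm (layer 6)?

Layer 32 (z = 8.96): the sphere: section is a regular 12-gon, circumradius = √(r²−h²) = √(9.5²−0.54²) = 9.485 (area = (12/2)·9.485²·sin(360°/12) = 269.88 mm²); the r=8.5 sphere at (4, 7) contributes a regular 12-gon of circumradius √(8.5²−6.46²) = 5.524 (area = (12/2)·5.524²·sin(360°/12) = 91.56 mm²); the cube at (-2, -1.5) is not intersected at this z (z outside [9.5, 19]); Taking the first minus the rest: starting from the r=9.5 sphere (269.88 mm²), the r=8.5 sphere at (4, 7) partially overlaps it — only the 52.95 mm² overlap (of its 91.56 mm²) is removed, clipping the outline — area = 216.92 mm². So its area = 216.92 mm². Layer 6 (z = 1.68): the sphere: section is a regular 12-gon, circumradius = √(r²−h²) = √(9.5²−7.82²) = 5.394 (area = (12/2)·5.394²·sin(360°/12) = 87.29 mm²); the r=8.5 sphere at (4, 7) slices to a regular 12-gon of circumradius 8.460 (√(r²−h²) with h=0.82 from center) (area = (12/2)·8.460²·sin(360°/12) = 214.73 mm²); the cube at (-2, -1.5) does not reach this height (z outside [9.5, 19]); Taking the first minus the rest: starting from the r=9.5 sphere (87.29 mm²), the r=8.5 sphere at (4, 7) partially overlaps it — only the 39.91 mm² overlap (of its 214.73 mm²) is removed, clipping the outline — area = 47.38 mm². So its area = 47.38 mm². Layer 32 is larger (216.92 vs 47.38 mm²).

layer 32 (z = 8.96 mm)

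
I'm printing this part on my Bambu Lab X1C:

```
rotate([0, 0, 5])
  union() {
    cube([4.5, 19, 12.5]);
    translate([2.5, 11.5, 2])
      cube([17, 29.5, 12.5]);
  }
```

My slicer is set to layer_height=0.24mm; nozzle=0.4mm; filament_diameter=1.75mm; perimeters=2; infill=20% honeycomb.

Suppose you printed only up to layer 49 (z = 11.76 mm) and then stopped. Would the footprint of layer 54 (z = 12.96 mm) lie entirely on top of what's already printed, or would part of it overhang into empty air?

Compare the two slices. At z = 11.76: the cube is present — its section is the full 4.5×19 rectangle (area 85.50 mm²); the cube at (2.5, 11.5) (footprint 17×29.5) is included at this height (area 501.50 mm²); Combining (union): the regions partially overlap — summed areas 587.00 mm² minus the doubly-counted overlap 15.00 mm² gives 572.00 mm² — area = 572.00 mm²; (rotated 5° about Z; rotation is an isometry so areas/perimeters/island counts are preserved). At z = 12.96: the cube is absent (z outside [0, 12.5]); the cube at (2.5, 11.5) is present — its section is the full 17×29.5 rectangle (area 501.50 mm²); Taking the union: only the 17×29.5 cube at (2.5, 11.5) is present, so the union is just that shape — area = 501.50 mm²; (whole slice rotated 5° about Z — lengths, areas and connectivity unchanged). Checking containment: the cross-section at z = 12.96 is a subset of the cross-section at z = 11.76.

entirely on top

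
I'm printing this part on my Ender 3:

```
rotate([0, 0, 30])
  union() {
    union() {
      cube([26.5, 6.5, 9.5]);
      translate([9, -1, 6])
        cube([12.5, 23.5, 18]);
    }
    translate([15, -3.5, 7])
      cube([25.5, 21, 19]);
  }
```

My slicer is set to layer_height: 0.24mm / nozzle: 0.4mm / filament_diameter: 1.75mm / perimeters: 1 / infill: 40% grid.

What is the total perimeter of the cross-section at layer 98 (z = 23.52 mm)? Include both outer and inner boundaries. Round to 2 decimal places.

115.00 mm

At z = 23.52 mm: the cube is not intersected at this z (z outside [0, 9.5]); the cube at (9, -1) is present — its section is the full 12.5×23.5 rectangle (perimeter 72.00 mm); Taking the union: only the 12.5×23.5 cube at (9, -1) is present, so the union is just that shape — boundary = 72.00 mm; the cube at (15, -3.5) (footprint 25.5×21) is included at this height (perimeter 93.00 mm); Combining (union): the regions partially overlap (shared area 120.25 mm²), so the edge portions inside another operand are dropped and the merged outline is re-measured after clipping — boundary = 115.00 mm; (whole slice rotated 30° about Z — lengths, areas and connectivity unchanged). Overall, the cross-section is a single solid region. Total boundary length (outer) = 115.00 mm.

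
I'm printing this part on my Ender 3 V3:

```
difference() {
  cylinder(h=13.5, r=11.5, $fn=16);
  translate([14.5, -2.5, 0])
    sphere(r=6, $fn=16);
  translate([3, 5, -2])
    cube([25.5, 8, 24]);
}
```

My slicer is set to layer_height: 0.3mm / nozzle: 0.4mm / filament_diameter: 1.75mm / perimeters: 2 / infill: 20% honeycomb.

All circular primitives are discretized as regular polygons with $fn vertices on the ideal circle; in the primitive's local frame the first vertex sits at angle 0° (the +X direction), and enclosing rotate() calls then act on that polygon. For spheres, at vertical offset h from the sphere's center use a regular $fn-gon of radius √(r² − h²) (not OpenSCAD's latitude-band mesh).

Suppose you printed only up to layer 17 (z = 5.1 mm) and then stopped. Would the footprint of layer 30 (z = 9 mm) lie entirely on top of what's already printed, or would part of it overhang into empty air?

entirely on top

Compare the two slices. At z = 5.1: the r=11.5 cylinder gives a regular 16-gon of circumradius 11.5 (constant along its height) (area = (16/2)·11.500²·sin(360°/16) = 404.88 mm²); the r=6 sphere at (14.5, -2.5) slices to a regular 16-gon of circumradius 3.161 (√(r²−h²) with h=5.1 from center) (area = (16/2)·3.161²·sin(360°/16) = 30.58 mm²); the 25.5×8 cube at (3, 5) contributes its full rectangle (area 204.00 mm²); After the difference (first − rest): starting from the r=11.5 cylinder (404.88 mm²), the r=6 sphere at (14.5, -2.5) misses the remaining region (no effect); the 25.5×8 cube at (3, 5) partially overlaps it — only the 27.69 mm² overlap (of its 204.00 mm²) is removed, clipping the outline — area = 377.19 mm². At z = 9: the cylinder: section is a regular 16-gon, circumradius r=11.5 (area = (16/2)·11.500²·sin(360°/16) = 404.88 mm²); the sphere at (14.5, -2.5) is absent (|z−center|=9.000 > r=6); the cube at (3, 5) (footprint 25.5×8) is included at this height (area 204.00 mm²); After the difference (first − rest): starting from the r=11.5 cylinder (404.88 mm²), the 25.5×8 cube at (3, 5) partially overlaps it — only the 27.69 mm² overlap (of its 204.00 mm²) is removed, clipping the outline — area = 377.19 mm². Checking containment: the cross-section at z = 9 is a subset of the cross-section at z = 5.1.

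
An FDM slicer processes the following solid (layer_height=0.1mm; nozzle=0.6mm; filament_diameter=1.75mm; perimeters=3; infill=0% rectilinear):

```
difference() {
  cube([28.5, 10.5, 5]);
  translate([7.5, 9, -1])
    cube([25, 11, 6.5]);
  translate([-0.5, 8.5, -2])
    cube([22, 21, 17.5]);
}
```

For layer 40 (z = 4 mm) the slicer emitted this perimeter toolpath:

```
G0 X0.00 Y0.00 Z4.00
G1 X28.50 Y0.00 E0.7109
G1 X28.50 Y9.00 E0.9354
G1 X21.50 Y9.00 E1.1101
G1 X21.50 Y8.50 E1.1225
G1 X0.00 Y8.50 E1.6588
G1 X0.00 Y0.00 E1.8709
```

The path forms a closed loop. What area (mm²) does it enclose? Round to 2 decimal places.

245.75 mm²

Apply the shoelace formula to the sequence of (X, Y) vertices; enclosed area = 245.75 mm².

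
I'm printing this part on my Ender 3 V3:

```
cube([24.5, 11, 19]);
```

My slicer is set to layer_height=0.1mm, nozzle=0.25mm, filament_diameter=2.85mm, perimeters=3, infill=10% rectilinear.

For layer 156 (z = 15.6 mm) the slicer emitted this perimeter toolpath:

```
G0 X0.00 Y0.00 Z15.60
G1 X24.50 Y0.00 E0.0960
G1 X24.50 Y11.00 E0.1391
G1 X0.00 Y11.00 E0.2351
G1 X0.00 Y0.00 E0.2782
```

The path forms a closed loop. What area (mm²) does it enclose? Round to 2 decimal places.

Apply the shoelace formula to the sequence of (X, Y) vertices; enclosed area = 269.50 mm².

269.50 mm²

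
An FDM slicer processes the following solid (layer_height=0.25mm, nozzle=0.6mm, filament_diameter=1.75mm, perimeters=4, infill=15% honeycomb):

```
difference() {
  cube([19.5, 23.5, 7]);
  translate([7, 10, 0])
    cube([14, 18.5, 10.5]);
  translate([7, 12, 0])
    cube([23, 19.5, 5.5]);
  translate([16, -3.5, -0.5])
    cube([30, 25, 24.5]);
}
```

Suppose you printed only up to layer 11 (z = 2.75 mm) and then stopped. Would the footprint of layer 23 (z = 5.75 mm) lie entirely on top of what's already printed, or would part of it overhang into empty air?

entirely on top

Compare the two slices. At z = 2.75: the cube (footprint 19.5×23.5) is included at this height (area 458.25 mm²); the cube at (7, 10) (footprint 14×18.5) is included at this height (area 259.00 mm²); the cube at (7, 12) is present — its section is the full 23×19.5 rectangle (area 448.50 mm²); the cube at (16, -3.5) (footprint 30×25) is included at this height (area 750.00 mm²); Taking the first minus the rest: starting from the 19.5×23.5 cube (458.25 mm²), the 14×18.5 cube at (7, 10) partially overlaps it — only the 168.75 mm² overlap (of its 259.00 mm²) is removed, clipping the outline; the 23×19.5 cube at (7, 12) misses the remaining region (no effect); the 30×25 cube at (16, -3.5) partially overlaps it — only the 35.00 mm² overlap (of its 750.00 mm²) is removed, clipping the outline — area = 254.50 mm². At z = 5.75: the cube (footprint 19.5×23.5) is included at this height (area 458.25 mm²); the cube at (7, 10) (footprint 14×18.5) is included at this height (area 259.00 mm²); the cube at (7, 12) is absent (z outside [0, 5.5]); the cube at (16, -3.5) (footprint 30×25) is included at this height (area 750.00 mm²); Subtracting the remaining from the first: starting from the 19.5×23.5 cube (458.25 mm²), the 14×18.5 cube at (7, 10) partially overlaps it — only the 168.75 mm² overlap (of its 259.00 mm²) is removed, clipping the outline; the 30×25 cube at (16, -3.5) partially overlaps it — only the 35.00 mm² overlap (of its 750.00 mm²) is removed, clipping the outline — area = 254.50 mm². Checking containment: the cross-section at z = 5.75 is a subset of the cross-section at z = 2.75.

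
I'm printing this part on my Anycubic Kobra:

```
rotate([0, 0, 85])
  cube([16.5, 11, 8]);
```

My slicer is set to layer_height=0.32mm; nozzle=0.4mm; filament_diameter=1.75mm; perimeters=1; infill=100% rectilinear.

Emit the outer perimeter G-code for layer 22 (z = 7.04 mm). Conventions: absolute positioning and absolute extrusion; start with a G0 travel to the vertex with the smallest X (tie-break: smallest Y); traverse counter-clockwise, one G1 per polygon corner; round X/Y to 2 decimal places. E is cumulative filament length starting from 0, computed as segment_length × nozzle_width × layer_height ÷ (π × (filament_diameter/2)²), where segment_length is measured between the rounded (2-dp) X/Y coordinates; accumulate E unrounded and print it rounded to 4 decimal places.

At z = 7.04 mm: the cube (footprint 16.5×11) is included at this height; (whole slice rotated 85° about Z — lengths, areas and connectivity unchanged). The outline is a single polygon with 4 vertices. Extrusion per mm of travel: 0.4 × 0.32 / (π × 0.875²) = 0.053216. Accumulating E over each segment gives final E = 2.9274.

G0 X-10.96 Y0.96 Z7.04
G1 X0.00 Y0.00 E0.5855
G1 X1.44 Y16.44 E1.4637
G1 X-9.52 Y17.40 E2.0492
G1 X-10.96 Y0.96 E2.9274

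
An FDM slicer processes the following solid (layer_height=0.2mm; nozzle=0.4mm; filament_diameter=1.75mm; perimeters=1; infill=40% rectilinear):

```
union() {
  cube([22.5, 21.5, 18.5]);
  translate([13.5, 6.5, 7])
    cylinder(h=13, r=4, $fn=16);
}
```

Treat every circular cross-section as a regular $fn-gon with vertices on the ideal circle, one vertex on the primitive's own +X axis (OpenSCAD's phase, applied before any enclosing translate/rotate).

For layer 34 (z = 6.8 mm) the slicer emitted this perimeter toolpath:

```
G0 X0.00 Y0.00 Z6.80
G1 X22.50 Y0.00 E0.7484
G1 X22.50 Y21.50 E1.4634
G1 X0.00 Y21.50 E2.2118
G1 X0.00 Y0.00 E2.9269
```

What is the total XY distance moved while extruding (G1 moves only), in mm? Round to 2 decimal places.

88.00 mm

Sum the Euclidean lengths of each G1 segment: total = 88.00 mm.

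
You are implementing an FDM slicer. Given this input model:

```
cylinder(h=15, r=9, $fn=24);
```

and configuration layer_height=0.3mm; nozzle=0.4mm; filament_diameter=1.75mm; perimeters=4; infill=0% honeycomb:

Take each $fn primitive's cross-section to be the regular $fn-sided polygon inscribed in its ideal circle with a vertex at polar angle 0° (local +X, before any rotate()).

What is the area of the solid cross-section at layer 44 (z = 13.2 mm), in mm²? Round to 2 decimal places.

251.57 mm²

At z = 13.2 mm: the cylinder: section is a regular 24-gon, circumradius r=9 (area = (24/2)·9.000²·sin(360°/24) = 251.57 mm²). Overall, the cross-section is a single solid region. Net area = 251.57 mm².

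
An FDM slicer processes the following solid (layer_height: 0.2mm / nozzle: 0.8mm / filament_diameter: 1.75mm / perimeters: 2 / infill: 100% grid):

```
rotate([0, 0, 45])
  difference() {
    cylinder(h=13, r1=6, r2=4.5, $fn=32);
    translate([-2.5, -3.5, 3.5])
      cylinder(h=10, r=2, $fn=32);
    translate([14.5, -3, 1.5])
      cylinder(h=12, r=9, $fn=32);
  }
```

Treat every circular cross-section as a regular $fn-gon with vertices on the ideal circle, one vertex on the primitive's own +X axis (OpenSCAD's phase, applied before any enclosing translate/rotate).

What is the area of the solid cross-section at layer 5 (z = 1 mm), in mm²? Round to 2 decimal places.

108.09 mm²

At z = 1 mm: the cone: at t=0.077 of its height the radius interpolates to r₁+(r₂−r₁)t = 5.885, giving a regular 32-gon of that circumradius (area = (32/2)·5.885²·sin(360°/32) = 108.09 mm²); the cylinder at (-2.5, -3.5) is absent (z outside [3.5, 13.5]); the cylinder at (14.5, -3) is absent (z outside [1.5, 13.5]); Taking the first minus the rest: none of the subtracted shapes is present at this height, so the cone is unchanged — area = 108.09 mm²; (rotated 45° about Z; rotation is an isometry so areas/perimeters/island counts are preserved). Overall, the cross-section is a single solid region. Net area = 108.09 mm².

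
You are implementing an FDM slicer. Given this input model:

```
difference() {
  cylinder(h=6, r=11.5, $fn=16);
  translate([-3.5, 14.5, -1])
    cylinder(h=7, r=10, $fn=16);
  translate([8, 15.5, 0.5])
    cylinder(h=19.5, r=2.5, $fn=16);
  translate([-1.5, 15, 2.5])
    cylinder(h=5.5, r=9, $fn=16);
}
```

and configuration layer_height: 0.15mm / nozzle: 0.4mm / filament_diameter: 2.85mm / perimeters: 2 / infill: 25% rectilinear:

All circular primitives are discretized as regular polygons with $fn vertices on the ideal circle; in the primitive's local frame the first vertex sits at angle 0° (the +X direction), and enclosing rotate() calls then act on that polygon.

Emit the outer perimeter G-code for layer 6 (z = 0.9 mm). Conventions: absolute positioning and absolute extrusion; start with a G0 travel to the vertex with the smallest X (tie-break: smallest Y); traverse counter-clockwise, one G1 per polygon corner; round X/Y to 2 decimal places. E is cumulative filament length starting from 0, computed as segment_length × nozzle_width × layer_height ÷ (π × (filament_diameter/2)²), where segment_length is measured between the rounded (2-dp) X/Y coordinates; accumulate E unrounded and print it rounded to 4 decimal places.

G0 X-11.50 Y0.00 Z0.90
G1 X-10.62 Y-4.40 E0.0422
G1 X-8.13 Y-8.13 E0.0844
G1 X-4.40 Y-10.62 E0.1266
G1 X0.00 Y-11.50 E0.1688
G1 X4.40 Y-10.62 E0.2110
G1 X8.13 Y-8.13 E0.2531
G1 X10.62 Y-4.40 E0.2953
G1 X11.50 Y0.00 E0.3375
G1 X10.62 Y4.40 E0.3797
G1 X8.13 Y8.13 E0.4219
G1 X5.30 Y10.02 E0.4539
G1 X3.57 Y7.43 E0.4832
G1 X0.33 Y5.26 E0.5199
G1 X-3.50 Y4.50 E0.5566
G1 X-7.33 Y5.26 E0.5933
G1 X-9.21 Y6.52 E0.6146
G1 X-10.62 Y4.40 E0.6386
G1 X-11.50 Y0.00 E0.6808

At z = 0.9 mm: the cylinder: section is a regular 16-gon, circumradius r=11.5; the r=10 cylinder at (-3.5, 14.5) contributes a regular 16-gon of circumradius 10; the r=2.5 cylinder at (8, 15.5) gives a regular 16-gon of circumradius 2.5 (constant along its height); the cylinder at (-1.5, 15) is absent (z outside [2.5, 8]); After the difference (first − rest): starting from the r=11.5 cylinder, the r=10 cylinder at (-3.5, 14.5) partially overlaps it — only the 65.42 mm² overlap (of its 306.15 mm²) is removed, clipping the outline; the r=2.5 cylinder at (8, 15.5) misses the remaining region (no effect) — 1 connected region. The outline is a single polygon with 18 vertices. Extrusion per mm of travel: 0.4 × 0.15 / (π × 1.425²) = 0.009405. Accumulating E over each segment gives final E = 0.6808.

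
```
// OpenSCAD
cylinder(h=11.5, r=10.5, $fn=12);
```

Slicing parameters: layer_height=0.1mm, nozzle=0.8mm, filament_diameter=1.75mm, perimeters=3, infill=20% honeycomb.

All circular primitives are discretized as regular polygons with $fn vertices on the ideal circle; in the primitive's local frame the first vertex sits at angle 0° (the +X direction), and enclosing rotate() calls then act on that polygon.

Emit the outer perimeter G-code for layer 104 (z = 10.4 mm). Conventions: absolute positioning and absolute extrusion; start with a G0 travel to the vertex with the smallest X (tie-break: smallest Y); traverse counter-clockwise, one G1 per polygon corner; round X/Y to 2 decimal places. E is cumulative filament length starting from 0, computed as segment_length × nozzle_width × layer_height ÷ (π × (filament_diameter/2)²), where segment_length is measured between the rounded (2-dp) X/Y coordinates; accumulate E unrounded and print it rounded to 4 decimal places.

At z = 10.4 mm: the cylinder: section is a regular 12-gon, circumradius r=10.5. The outline is a single polygon with 12 vertices. Extrusion per mm of travel: 0.8 × 0.1 / (π × 0.875²) = 0.033260. Accumulating E over each segment gives final E = 2.1689.

G0 X-10.50 Y0.00 Z10.40
G1 X-9.09 Y-5.25 E0.1808
G1 X-5.25 Y-9.09 E0.3614
G1 X0.00 Y-10.50 E0.5422
G1 X5.25 Y-9.09 E0.7230
G1 X9.09 Y-5.25 E0.9037
G1 X10.50 Y0.00 E1.0845
G1 X9.09 Y5.25 E1.2653
G1 X5.25 Y9.09 E1.4459
G1 X0.00 Y10.50 E1.6267
G1 X-5.25 Y9.09 E1.8075
G1 X-9.09 Y5.25 E1.9881
G1 X-10.50 Y0.00 E2.1689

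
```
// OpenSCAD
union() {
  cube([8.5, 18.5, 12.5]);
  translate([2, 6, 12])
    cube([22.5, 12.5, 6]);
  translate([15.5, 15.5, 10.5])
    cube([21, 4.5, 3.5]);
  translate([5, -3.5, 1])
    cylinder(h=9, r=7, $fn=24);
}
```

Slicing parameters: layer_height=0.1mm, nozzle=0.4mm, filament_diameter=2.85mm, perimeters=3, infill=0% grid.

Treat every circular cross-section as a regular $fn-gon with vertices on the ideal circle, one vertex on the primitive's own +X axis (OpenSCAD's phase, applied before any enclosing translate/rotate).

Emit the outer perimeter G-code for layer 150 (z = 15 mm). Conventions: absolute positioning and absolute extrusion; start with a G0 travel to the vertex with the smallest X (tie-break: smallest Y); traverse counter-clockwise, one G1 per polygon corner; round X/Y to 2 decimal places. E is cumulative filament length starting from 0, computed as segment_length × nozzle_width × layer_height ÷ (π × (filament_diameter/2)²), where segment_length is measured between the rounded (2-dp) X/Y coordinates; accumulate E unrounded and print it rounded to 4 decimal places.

At z = 15 mm: the cube is absent (z outside [0, 12.5]); the cube at (2, 6) (footprint 22.5×12.5) is included at this height; the cube at (15.5, 15.5) is absent (z outside [10.5, 14]); the cylinder at (5, -3.5) is absent (z outside [1, 10]); Taking the union: only the 22.5×12.5 cube at (2, 6) is present, so the union is just that shape — 1 connected region. The outline is a single polygon with 4 vertices. Extrusion per mm of travel: 0.4 × 0.1 / (π × 1.425²) = 0.006270. Accumulating E over each segment gives final E = 0.4389.

G0 X2.00 Y6.00 Z15.00
G1 X24.50 Y6.00 E0.1411
G1 X24.50 Y18.50 E0.2195
G1 X2.00 Y18.50 E0.3605
G1 X2.00 Y6.00 E0.4389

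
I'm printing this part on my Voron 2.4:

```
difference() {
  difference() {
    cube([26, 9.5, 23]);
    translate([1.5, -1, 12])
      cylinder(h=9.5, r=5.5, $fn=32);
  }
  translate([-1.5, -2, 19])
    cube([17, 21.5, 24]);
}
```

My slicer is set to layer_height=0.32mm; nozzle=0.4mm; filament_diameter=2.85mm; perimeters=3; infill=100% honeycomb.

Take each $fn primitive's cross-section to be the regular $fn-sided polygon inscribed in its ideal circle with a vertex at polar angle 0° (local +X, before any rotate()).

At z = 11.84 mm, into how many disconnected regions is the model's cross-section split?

1

At z = 11.84 mm: the cube (footprint 26×9.5) is included at this height; the cylinder at (1.5, -1) is not intersected at this z (z outside [12, 21.5]); Taking the first minus the rest: none of the subtracted shapes is present at this height, so the 26×9.5 cube is unchanged — 1 connected region; the cube at (-1.5, -2) does not reach this height (z outside [19, 43]); Taking the first minus the rest: none of the subtracted shapes is present at this height, so the result so far is unchanged — 1 connected region. The result has 1 disconnected region.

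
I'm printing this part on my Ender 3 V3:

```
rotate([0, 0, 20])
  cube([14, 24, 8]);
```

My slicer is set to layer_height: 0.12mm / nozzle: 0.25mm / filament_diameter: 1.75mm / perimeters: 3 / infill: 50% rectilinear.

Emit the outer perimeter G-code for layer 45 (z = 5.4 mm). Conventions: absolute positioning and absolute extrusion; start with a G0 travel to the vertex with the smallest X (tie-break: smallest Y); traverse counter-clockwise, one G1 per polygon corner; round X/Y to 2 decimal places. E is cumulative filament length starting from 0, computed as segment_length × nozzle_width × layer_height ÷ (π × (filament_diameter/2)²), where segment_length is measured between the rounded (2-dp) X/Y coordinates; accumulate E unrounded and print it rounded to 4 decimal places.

G0 X-8.21 Y22.55 Z5.40
G1 X0.00 Y0.00 E0.2993
G1 X13.16 Y4.79 E0.4740
G1 X4.95 Y27.34 E0.7733
G1 X-8.21 Y22.55 E0.9480

At z = 5.4 mm: the cube (footprint 14×24) is included at this height; (rotated 20° about Z; rotation is an isometry so areas/perimeters/island counts are preserved). The outline is a single polygon with 4 vertices. Extrusion per mm of travel: 0.25 × 0.12 / (π × 0.875²) = 0.012473. Accumulating E over each segment gives final E = 0.9480.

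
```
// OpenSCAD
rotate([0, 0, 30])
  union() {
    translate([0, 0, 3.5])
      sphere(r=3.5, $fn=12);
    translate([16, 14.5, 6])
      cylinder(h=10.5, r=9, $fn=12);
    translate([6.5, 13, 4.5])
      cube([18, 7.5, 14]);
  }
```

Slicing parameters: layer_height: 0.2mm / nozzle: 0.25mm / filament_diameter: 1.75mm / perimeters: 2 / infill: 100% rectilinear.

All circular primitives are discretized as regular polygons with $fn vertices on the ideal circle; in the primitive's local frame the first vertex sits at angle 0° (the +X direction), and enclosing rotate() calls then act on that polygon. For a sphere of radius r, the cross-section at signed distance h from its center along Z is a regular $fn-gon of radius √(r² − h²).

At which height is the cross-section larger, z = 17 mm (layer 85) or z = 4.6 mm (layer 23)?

Layer 85 (z = 17): the sphere is not intersected at this z (|z−center|=13.500 > r=3.5); the cylinder at (16, 14.5) does not reach this height (z outside [6, 16.5]); the 18×7.5 cube at (6.5, 13) contributes its full rectangle (area 135.00 mm²); Combining (union): only the 18×7.5 cube at (6.5, 13) is present, so the union is just that shape — area = 135.00 mm²; (whole slice rotated 30° about Z — lengths, areas and connectivity unchanged). So its area = 135.00 mm². Layer 23 (z = 4.6): the sphere: section is a regular 12-gon, circumradius = √(r²−h²) = √(3.5²−1.1²) = 3.323 (area = (12/2)·3.323²·sin(360°/12) = 33.12 mm²); the cylinder at (16, 14.5) is absent (z outside [6, 16.5]); the 18×7.5 cube at (6.5, 13) contributes its full rectangle (area 135.00 mm²); Merging all regions: the 2 present regions are separate (no shared area or edge), so areas and boundary lengths simply add and each stays a separate island — area = 168.12 mm²; (rotated 30° about Z; rotation is an isometry so areas/perimeters/island counts are preserved). So its area = 168.12 mm². Layer 23 is larger (168.12 vs 135.00 mm²).

layer 23 (z = 4.6 mm)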